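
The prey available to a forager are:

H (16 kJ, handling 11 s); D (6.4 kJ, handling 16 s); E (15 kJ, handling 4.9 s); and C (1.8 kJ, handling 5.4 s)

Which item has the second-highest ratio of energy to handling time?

H

Profitability E/h (kJ/s): H = 16/11 = 1.45, D = 6.4/16 = 0.4, E = 15/4.9 = 3.06, C = 1.8/5.4 = 0.333.
Ranked: E > H > D > C.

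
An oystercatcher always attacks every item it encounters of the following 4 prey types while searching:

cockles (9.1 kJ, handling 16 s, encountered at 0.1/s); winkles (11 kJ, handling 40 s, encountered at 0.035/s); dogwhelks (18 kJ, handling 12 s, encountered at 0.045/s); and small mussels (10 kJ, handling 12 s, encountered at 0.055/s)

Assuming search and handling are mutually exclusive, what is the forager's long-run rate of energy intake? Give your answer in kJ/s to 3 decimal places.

R = Σλ_iE_i / (1 + Σλ_ih_i)
Numerator: 0.1×9.1 + 0.035×11 + 0.045×18 + 0.055×10 = 2.655
Denominator: 1 + 0.1×16 + 0.035×40 + 0.045×12 + 0.055×12 = 5.2
R = 2.655/5.2 = 0.5106 kJ/s

0.511 kJ/s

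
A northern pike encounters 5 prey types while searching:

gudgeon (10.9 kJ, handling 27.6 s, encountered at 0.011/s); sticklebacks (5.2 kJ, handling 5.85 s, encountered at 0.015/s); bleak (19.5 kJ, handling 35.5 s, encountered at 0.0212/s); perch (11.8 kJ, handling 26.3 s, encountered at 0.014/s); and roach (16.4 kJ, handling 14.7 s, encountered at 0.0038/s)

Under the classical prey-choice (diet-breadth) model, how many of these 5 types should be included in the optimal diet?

Profitabilities (E/h, kJ/s): roach 1.12, sticklebacks 0.889, bleak 0.549, perch 0.449, gudgeon 0.395. Add prey in this order while the next type's profitability exceeds the intake rate on those already taken.
Rate on top 1: 0.05902. sticklebacks: 0.889 > 0.05902 → include.
Rate on top 2: 0.1227. bleak: 0.549 > 0.1227 → include.
Rate on top 3: 0.292. perch: 0.449 > 0.292 → include.
Rate on top 4: 0.3175. gudgeon: 0.395 > 0.3175 → include.
Optimal diet: roach, sticklebacks, bleak, perch, gudgeon — 5 of 5 types.

5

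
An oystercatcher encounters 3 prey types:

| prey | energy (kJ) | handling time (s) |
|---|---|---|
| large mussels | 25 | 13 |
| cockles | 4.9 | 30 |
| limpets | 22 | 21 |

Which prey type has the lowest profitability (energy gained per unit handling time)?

In descending order of E/h:
large mussels: 25/13 = 1.92 kJ/s
limpets: 22/21 = 1.05 kJ/s
cockles: 4.9/30 = 0.163 kJ/s

cockles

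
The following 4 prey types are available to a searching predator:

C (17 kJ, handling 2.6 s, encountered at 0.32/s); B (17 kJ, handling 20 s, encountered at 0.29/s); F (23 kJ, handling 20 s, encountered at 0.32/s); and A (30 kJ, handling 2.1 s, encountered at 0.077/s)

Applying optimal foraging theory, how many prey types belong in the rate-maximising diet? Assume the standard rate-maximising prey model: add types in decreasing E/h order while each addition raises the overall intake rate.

Profitabilities (E/h, kJ/s): A 14.3, C 6.54, F 1.15, B 0.85. Add prey in this order while the next type's profitability exceeds the intake rate on those already taken.
Rate on top 1: 1.988. C: 6.54 > 1.988 → include.
Rate on top 2: 3.887. F: 1.15 < 3.887 → exclude; stop.
Optimal diet: A, C — 2 of 4 types.

2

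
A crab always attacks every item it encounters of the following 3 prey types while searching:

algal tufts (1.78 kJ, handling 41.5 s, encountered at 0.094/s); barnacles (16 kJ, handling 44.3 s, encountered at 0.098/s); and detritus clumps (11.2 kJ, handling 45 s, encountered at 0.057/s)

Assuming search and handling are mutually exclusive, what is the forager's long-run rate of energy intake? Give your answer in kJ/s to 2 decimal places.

0.20 kJ/s

R = Σλ_iE_i / (1 + Σλ_ih_i)
Numerator: 0.094×1.78 + 0.098×16 + 0.057×11.2 = 2.374
Denominator: 1 + 0.094×41.5 + 0.098×44.3 + 0.057×45 = 11.81
R = 2.374/11.81 = 0.201 kJ/s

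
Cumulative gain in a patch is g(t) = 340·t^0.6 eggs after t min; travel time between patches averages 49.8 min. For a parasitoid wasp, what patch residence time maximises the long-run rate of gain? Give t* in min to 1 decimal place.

Maximise g(t)/(T+t): set derivative to zero → g'(t)(T+t) = g(t).
g'(t) = 0.6·340·t^-0.4. Setting 0.6·340·t^-0.4 = 340·t^0.6/(49.8+t) gives 0.6(49.8+t) = t, so 0.40·t = 0.6×49.8.
t* = 0.6×49.8/0.40 = 74.7 min.

74.7 min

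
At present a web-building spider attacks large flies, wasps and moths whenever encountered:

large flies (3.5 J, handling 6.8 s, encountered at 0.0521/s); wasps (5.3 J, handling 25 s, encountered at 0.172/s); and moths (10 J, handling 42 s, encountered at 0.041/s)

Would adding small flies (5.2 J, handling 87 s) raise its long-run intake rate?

No

Current rate: (0.0521×3.5 + 0.172×5.3 + 0.041×10)/(1 + 0.0521×6.8 + 0.172×25 + 0.041×42) = 0.2039 J/s.
small flies: E/h = 5.2/87 = 0.05977 J/s.
0.05977 < 0.2039, so adding small flies would lower the average — exclude it.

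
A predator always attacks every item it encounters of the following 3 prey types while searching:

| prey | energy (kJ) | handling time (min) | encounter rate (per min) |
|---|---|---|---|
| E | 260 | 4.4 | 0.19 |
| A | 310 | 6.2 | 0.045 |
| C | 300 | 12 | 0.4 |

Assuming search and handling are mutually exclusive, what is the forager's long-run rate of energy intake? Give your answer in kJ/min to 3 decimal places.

26.515 kJ/min

R = Σλ_iE_i / (1 + Σλ_ih_i)
Numerator: 0.19×260 + 0.045×310 + 0.4×300 = 183.3
Denominator: 1 + 0.19×4.4 + 0.045×6.2 + 0.4×12 = 6.915
R = 183.3/6.915 = 26.51 kJ/min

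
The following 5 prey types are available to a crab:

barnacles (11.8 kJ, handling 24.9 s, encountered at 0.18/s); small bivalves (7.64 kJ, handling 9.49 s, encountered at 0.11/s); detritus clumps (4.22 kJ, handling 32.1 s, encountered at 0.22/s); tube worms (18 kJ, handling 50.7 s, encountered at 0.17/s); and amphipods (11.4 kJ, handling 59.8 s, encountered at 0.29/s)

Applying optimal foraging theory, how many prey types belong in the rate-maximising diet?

Rank by E/h (kJ/s): small bivalves 0.805, barnacles 0.474, tube worms 0.355, amphipods 0.191, detritus clumps 0.131. Include each in turn until the next type's E/h falls below the running intake rate.
Rate on top 1: 0.4112. barnacles: 0.474 > 0.4112 → include.
Rate on top 2: 0.4543. tube worms: 0.355 < 0.4543 → exclude; stop.
Optimal diet: small bivalves, barnacles — 2 of 5 types.

2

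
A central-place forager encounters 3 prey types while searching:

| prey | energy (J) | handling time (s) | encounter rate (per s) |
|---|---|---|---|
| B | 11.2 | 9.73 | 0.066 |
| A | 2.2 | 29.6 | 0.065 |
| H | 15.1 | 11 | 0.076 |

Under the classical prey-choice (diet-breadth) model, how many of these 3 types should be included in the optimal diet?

2

Rank by E/h (J/s): H 1.37, B 1.15, A 0.0743. Include each in turn until the next type's E/h falls below the running intake rate.
Rate on top 1: 0.6251. B: 1.15 > 0.6251 → include.
Rate on top 2: 0.7614. A: 0.0743 < 0.7614 → exclude; stop.
Optimal diet: H, B — 2 of 3 types.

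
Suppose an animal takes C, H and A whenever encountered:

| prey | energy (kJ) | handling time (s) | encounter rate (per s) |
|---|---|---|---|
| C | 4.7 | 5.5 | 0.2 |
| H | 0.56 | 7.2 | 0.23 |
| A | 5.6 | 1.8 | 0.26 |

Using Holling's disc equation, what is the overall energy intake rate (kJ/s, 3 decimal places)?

R = (0.2×4.7 + 0.23×0.56 + 0.26×5.6) / (1 + 0.2×5.5 + 0.23×7.2 + 0.26×1.8) = 2.525/4.224 = 0.5977 kJ/s.

0.598 kJ/s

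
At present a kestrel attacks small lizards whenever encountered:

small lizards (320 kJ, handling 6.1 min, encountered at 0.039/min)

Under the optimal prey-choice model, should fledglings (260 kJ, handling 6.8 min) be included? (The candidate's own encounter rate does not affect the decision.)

Yes

Current rate: (0.039×320)/(1 + 0.039×6.1) = 10.08 kJ/min.
Profitability of fledglings: 260/6.8 = 38.24 kJ/min.
38.24 > 10.08, so adding fledglings raises the average — include it.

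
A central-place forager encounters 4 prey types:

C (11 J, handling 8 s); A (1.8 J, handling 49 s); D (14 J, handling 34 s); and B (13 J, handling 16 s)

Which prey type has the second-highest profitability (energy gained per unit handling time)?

B

Profitability E/h (J/s): C = 11/8 = 1.38, A = 1.8/49 = 0.0367, D = 14/34 = 0.412, B = 13/16 = 0.812.
Ranked: C > B > D > A.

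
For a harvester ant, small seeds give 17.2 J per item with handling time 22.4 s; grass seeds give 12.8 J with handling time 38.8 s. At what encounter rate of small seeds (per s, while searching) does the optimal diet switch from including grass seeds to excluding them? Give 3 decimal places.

At the threshold, the rate on small seeds alone equals the profitability of grass seeds: λ·17.2/(1 + λ·22.4) = 12.8/38.8 = 0.3299.
Rearranging, λ(17.2 − 0.3299×22.4) = 0.3299, so λ = 0.3299/9.81 = 0.03363 per s.

0.034 per s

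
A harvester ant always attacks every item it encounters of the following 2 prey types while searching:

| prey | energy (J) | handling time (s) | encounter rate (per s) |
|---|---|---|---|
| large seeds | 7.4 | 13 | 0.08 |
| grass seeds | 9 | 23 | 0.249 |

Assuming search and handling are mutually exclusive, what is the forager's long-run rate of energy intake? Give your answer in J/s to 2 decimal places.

0.36 J/s

Energy encountered per unit search time: 0.08×7.4 + 0.249×9 = 2.833 J/s.
Handling time per unit search time: 0.08×13 + 0.249×23 = 6.767.
Rate = 2.833/(1 + 6.767) = 0.3647 J/s.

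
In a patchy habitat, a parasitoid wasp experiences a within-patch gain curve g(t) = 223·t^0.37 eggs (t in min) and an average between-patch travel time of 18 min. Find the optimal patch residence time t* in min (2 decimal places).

Optimal t* satisfies g'(t*) = g(t*)/(T + t*).
g'(t) = 0.37·223·t^-0.63. Setting 0.37·223·t^-0.63 = 223·t^0.37/(18+t) gives 0.37(18+t) = t, so 0.63·t = 0.37×18.
t* = 0.37×18/0.63 = 10.57 min.

10.57 min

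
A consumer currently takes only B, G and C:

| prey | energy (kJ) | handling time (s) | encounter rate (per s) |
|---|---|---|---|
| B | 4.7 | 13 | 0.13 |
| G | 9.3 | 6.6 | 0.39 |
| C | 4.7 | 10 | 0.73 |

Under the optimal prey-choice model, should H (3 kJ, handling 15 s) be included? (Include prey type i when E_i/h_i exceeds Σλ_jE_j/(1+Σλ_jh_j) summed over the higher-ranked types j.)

Current rate: (0.13×4.7 + 0.39×9.3 + 0.73×4.7)/(1 + 0.13×13 + 0.39×6.6 + 0.73×10) = 0.6104 kJ/s.
Profitability of H: 3/15 = 0.2 kJ/s.
0.2 < 0.6104, so adding H would lower the average — exclude it.

No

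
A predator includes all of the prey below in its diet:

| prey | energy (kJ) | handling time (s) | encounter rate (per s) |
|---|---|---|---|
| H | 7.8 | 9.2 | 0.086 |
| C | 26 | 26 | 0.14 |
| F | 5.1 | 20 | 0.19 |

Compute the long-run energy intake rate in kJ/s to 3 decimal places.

0.572 kJ/s

R = (0.086×7.8 + 0.14×26 + 0.19×5.1) / (1 + 0.086×9.2 + 0.14×26 + 0.19×20) = 5.28/9.231 = 0.572 kJ/s.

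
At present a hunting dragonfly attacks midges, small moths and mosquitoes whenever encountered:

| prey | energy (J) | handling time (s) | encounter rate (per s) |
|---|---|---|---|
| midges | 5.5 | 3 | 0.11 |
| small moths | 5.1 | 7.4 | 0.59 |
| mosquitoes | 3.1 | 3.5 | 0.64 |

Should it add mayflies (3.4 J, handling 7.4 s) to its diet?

Intake rate on the current diet: R = (0.11×5.5 + 0.59×5.1 + 0.64×3.1) / (1 + 0.11×3 + 0.59×7.4 + 0.64×3.5) = 5.598/7.936 = 0.7054 J/s.
Profitability of mayflies: 3.4/7.4 = 0.4595 J/s.
0.4595 < 0.7054, so adding mayflies would lower the average — exclude it.

No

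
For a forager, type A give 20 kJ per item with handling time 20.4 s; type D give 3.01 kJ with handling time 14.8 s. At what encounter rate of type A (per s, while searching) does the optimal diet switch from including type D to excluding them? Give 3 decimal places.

0.013 per s

Drop type D once their profitability E₂/h₂ falls below the rate achievable on type A alone: E₂/h₂ = λE₁/(1 + λh₁).
Solve for λ: λE₁h₂ = E₂(1 + λh₁) → λ(E₁h₂ − E₂h₁) = E₂ → λ = E₂/(E₁h₂ − E₂h₁).
λ = 3.01/(20×14.8 − 3.01×20.4) = 3.01/234.6 = 0.01283 per s.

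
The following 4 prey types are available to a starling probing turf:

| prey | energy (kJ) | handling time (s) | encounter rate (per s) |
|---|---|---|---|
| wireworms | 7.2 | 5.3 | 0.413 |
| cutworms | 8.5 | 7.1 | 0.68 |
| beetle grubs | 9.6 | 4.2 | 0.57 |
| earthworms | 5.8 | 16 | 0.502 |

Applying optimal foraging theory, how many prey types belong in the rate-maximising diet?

1

Profitabilities (E/h, kJ/s): beetle grubs 2.29, wireworms 1.36, cutworms 1.2, earthworms 0.362. Add prey in this order while the next type's profitability exceeds the intake rate on those already taken.
Rate on top 1: 1.612. wireworms: 1.36 < 1.612 → exclude; stop.
Optimal diet: beetle grubs — 1 of 4 types.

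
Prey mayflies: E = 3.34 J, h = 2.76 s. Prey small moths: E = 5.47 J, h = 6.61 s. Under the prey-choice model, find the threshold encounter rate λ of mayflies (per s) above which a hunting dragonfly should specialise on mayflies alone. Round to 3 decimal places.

0.784 per s

At the threshold, the rate on mayflies alone equals the profitability of small moths: λ·3.34/(1 + λ·2.76) = 5.47/6.61 = 0.8275.
Rearranging, λ(3.34 − 0.8275×2.76) = 0.8275, so λ = 0.8275/1.056 = 0.7836 per s.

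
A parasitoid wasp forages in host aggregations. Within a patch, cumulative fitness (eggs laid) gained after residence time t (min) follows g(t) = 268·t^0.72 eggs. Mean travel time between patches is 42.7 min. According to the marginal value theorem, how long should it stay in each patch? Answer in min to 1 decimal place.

109.8 min

By the marginal value theorem, leave when the instantaneous gain rate g'(t) equals the habitat-wide average g(t)/(T + t).
g'(t) = 0.72·268·t^-0.28. Setting 0.72·268·t^-0.28 = 268·t^0.72/(42.7+t) gives 0.72(42.7+t) = t, so 0.28·t = 0.72×42.7.
t* = 0.72×42.7/0.28 = 109.8 min.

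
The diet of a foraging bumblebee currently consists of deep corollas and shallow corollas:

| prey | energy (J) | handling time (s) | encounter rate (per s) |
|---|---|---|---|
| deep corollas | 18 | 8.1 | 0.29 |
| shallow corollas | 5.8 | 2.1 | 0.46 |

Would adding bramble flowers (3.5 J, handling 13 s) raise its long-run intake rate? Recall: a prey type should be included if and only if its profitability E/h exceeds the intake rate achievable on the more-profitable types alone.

No

Intake rate on the current diet: R = (0.29×18 + 0.46×5.8) / (1 + 0.29×8.1 + 0.46×2.1) = 7.888/4.315 = 1.828 J/s.
bramble flowers: E/h = 3.5/13 = 0.2692 J/s.
0.2692 < 1.828, so adding bramble flowers would lower the average — exclude it.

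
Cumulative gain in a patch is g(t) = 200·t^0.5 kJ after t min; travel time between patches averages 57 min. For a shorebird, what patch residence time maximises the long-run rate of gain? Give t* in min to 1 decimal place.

Maximise g(t)/(T+t): set derivative to zero → g'(t)(T+t) = g(t).
g'(t) = 0.5·200·t^-0.5. Setting 0.5·200·t^-0.5 = 200·t^0.5/(57+t) gives 0.5(57+t) = t, so 0.50·t = 0.5×57.
t* = 0.5×57/0.50 = 57 min.

57.0 min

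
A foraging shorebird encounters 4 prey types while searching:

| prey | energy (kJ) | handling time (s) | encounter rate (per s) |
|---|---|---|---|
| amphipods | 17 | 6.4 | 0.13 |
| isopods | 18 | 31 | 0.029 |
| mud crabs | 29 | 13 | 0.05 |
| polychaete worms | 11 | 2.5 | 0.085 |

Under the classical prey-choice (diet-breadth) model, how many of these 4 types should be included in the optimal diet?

E/h in descending order: polychaete worms 4.4, amphipods 2.66, mud crabs 2.23, isopods 0.581 kJ/s. The optimal diet is the largest prefix of this list for which every included type satisfies E_i/h_i > R on the types above it.
Rate on top 1: 0.7711. amphipods: 2.66 > 0.7711 → include.
Rate on top 2: 1.538. mud crabs: 2.23 > 1.538 → include.
Rate on top 3: 1.705. isopods: 0.581 < 1.705 → exclude; stop.
Optimal diet: polychaete worms, amphipods, mud crabs — 3 of 4 types.

3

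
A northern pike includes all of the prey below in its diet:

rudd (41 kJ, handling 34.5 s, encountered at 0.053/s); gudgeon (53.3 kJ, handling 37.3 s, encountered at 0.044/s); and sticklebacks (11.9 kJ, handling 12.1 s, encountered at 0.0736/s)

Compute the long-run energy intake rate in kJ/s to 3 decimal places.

1.006 kJ/s

R = (0.053×41 + 0.044×53.3 + 0.0736×11.9) / (1 + 0.053×34.5 + 0.044×37.3 + 0.0736×12.1) = 5.394/5.36 = 1.006 kJ/s.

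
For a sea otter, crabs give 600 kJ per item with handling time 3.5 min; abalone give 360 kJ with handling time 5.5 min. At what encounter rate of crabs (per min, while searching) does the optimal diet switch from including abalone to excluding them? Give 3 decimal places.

0.176 per min

Drop abalone once their profitability E₂/h₂ falls below the rate achievable on crabs alone: E₂/h₂ = λE₁/(1 + λh₁).
Solve for λ: λE₁h₂ = E₂(1 + λh₁) → λ(E₁h₂ − E₂h₁) = E₂ → λ = E₂/(E₁h₂ − E₂h₁).
λ = 360/(600×5.5 − 360×3.5) = 360/2040 = 0.1765 per min.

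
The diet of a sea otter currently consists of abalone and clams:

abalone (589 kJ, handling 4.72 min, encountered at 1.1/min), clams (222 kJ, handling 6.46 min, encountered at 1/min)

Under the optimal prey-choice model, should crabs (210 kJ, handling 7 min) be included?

On abalone and clams alone, R = ΣλE/(1+Σλh) = 869.9/12.65 = 68.76 kJ/min.
Profitability of crabs: 210/7 = 30 kJ/min.
30 < 68.76, so adding crabs would lower the average — exclude it.

No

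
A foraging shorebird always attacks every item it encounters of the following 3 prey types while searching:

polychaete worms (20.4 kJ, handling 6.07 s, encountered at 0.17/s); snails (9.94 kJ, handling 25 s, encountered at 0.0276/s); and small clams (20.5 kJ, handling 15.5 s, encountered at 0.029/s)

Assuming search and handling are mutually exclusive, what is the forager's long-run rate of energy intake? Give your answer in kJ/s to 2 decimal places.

R = Σλ_iE_i / (1 + Σλ_ih_i)
Numerator: 0.17×20.4 + 0.0276×9.94 + 0.029×20.5 = 4.337
Denominator: 1 + 0.17×6.07 + 0.0276×25 + 0.029×15.5 = 3.171
R = 4.337/3.171 = 1.367 kJ/s

1.37 kJ/s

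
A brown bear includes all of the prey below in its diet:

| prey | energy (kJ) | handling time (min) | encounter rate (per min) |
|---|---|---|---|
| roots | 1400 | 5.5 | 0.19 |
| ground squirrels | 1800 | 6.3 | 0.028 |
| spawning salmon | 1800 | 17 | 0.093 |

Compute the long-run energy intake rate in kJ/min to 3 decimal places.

127.235 kJ/min

R = Σλ_iE_i / (1 + Σλ_ih_i)
Numerator: 0.19×1400 + 0.028×1800 + 0.093×1800 = 483.8
Denominator: 1 + 0.19×5.5 + 0.028×6.3 + 0.093×17 = 3.802
R = 483.8/3.802 = 127.2 kJ/min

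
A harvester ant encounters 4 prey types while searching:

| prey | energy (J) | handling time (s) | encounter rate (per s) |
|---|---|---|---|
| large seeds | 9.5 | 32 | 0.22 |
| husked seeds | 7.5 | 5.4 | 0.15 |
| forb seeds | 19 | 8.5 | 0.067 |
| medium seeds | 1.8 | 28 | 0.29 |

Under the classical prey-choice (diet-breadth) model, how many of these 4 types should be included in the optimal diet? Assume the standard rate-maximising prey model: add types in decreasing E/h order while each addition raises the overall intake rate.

Rank by E/h (J/s): forb seeds 2.24, husked seeds 1.39, large seeds 0.297, medium seeds 0.0643. Include each in turn until the next type's E/h falls below the running intake rate.
Rate on top 1: 0.8111. husked seeds: 1.39 > 0.8111 → include.
Rate on top 2: 1.008. large seeds: 0.297 < 1.008 → exclude; stop.
Optimal diet: forb seeds, husked seeds — 2 of 4 types.

2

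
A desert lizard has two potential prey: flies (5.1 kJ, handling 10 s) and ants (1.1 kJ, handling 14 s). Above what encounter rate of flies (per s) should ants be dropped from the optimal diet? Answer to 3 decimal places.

0.018 per s

At the threshold, the rate on flies alone equals the profitability of ants: λ·5.1/(1 + λ·10) = 1.1/14 = 0.07857.
Rearranging, λ(5.1 − 0.07857×10) = 0.07857, so λ = 0.07857/4.314 = 0.01821 per s.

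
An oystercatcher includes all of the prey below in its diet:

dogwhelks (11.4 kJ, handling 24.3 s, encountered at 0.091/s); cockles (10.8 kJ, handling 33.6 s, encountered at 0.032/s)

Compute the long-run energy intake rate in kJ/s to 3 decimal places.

R = Σλ_iE_i / (1 + Σλ_ih_i)
Numerator: 0.091×11.4 + 0.032×10.8 = 1.383
Denominator: 1 + 0.091×24.3 + 0.032×33.6 = 4.287
R = 1.383/4.287 = 0.3226 kJ/s

0.323 kJ/s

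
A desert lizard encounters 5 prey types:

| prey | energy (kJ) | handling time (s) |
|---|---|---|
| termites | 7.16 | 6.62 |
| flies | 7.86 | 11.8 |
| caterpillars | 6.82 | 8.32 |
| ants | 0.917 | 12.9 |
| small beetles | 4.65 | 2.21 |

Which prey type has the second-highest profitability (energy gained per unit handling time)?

Profitability E/h (kJ/s): termites = 7.16/6.62 = 1.08, flies = 7.86/11.8 = 0.666, caterpillars = 6.82/8.32 = 0.82, ants = 0.917/12.9 = 0.0711, small beetles = 4.65/2.21 = 2.1.
Ranked: small beetles > termites > caterpillars > flies > ants.

termites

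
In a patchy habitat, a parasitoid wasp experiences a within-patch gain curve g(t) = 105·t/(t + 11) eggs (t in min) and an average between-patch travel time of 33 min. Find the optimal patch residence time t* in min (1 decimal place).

19.1 min

Maximise g(t)/(T+t): set derivative to zero → g'(t)(T+t) = g(t).
g'(t) = 105·11/(t + 11)². Setting 105·11/(t+11)² = 105t/[(t+11)(33+t)] gives 11(33+t) = t(t+11), so t² = 11×33 = 363.
t* = √363 = 19.05 min.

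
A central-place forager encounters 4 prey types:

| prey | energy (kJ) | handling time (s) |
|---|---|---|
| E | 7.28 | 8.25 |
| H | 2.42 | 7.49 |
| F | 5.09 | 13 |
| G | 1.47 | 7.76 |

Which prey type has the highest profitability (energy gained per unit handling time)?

In descending order of E/h:
E: 7.28/8.25 = 0.882 kJ/s
F: 5.09/13 = 0.392 kJ/s
H: 2.42/7.49 = 0.323 kJ/s
G: 1.47/7.76 = 0.189 kJ/s

E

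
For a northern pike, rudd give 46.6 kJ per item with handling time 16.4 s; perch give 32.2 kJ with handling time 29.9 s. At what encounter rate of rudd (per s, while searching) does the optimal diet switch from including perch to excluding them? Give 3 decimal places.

0.037 per s

The zero-one rule: include perch iff E₂/h₂ > λE₁/(1+λh₁). Equality gives the switch point.
λE₁h₂ = E₂ + λE₂h₁ ⇒ λ = E₂/(E₁h₂ − E₂h₁) = 32.2/(1393 − 528.1) = 0.03721 per s.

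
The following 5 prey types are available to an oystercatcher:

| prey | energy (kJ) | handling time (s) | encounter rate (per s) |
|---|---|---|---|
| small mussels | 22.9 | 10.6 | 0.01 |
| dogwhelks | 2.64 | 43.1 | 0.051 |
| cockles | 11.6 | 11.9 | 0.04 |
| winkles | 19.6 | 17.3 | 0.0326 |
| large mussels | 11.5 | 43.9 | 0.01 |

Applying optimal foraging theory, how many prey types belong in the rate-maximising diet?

E/h in descending order: small mussels 2.16, winkles 1.13, cockles 0.975, large mussels 0.262, dogwhelks 0.0613 kJ/s. The optimal diet is the largest prefix of this list for which every included type satisfies E_i/h_i > R on the types above it.
Rate on top 1: 0.2071. winkles: 1.13 > 0.2071 → include.
Rate on top 2: 0.5197. cockles: 0.975 > 0.5197 → include.
Rate on top 3: 0.6207. large mussels: 0.262 < 0.6207 → exclude; stop.
Optimal diet: small mussels, winkles, cockles — 3 of 5 types.

3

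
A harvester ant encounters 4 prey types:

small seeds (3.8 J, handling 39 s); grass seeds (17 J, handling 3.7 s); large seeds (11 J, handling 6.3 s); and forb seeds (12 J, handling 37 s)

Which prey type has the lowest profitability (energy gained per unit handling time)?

small seeds

In descending order of E/h:
grass seeds: 17/3.7 = 4.59 J/s
large seeds: 11/6.3 = 1.75 J/s
forb seeds: 12/37 = 0.324 J/s
small seeds: 3.8/39 = 0.0974 J/s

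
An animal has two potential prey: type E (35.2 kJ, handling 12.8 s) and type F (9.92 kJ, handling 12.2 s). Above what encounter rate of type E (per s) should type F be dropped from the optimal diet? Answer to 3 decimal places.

The zero-one rule: include type F iff E₂/h₂ > λE₁/(1+λh₁). Equality gives the switch point.
λE₁h₂ = E₂ + λE₂h₁ ⇒ λ = E₂/(E₁h₂ − E₂h₁) = 9.92/(429.4 − 127) = 0.0328 per s.

0.033 per s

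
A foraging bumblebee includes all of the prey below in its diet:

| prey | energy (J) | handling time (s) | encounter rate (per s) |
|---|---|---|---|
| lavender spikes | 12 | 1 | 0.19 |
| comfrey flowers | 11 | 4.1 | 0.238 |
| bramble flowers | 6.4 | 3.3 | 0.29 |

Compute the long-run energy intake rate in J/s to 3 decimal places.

Energy encountered per unit search time: 0.19×12 + 0.238×11 + 0.29×6.4 = 6.754 J/s.
Handling time per unit search time: 0.19×1 + 0.238×4.1 + 0.29×3.3 = 2.123.
Rate = 6.754/(1 + 2.123) = 2.163 J/s.

2.163 J/s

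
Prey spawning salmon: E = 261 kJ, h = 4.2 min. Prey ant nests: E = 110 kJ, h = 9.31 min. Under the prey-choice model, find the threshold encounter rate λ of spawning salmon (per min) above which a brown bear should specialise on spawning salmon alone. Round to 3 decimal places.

At the threshold, the rate on spawning salmon alone equals the profitability of ant nests: λ·261/(1 + λ·4.2) = 110/9.31 = 11.82.
Rearranging, λ(261 − 11.82×4.2) = 11.82, so λ = 11.82/211.4 = 0.0559 per min.

0.056 per min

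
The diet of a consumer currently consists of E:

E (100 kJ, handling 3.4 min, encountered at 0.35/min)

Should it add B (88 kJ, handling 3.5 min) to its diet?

Yes

Current rate: (0.35×100)/(1 + 0.35×3.4) = 15.98 kJ/min.
Profitability of B: 88/3.5 = 25.14 kJ/min.
25.14 > 15.98, so adding B raises the average — include it.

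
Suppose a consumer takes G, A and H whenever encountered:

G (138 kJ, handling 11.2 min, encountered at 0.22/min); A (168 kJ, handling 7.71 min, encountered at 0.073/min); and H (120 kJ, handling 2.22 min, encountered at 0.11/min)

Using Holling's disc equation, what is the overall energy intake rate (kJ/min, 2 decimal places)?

13.07 kJ/min

Energy encountered per unit search time: 0.22×138 + 0.073×168 + 0.11×120 = 55.82 kJ/min.
Handling time per unit search time: 0.22×11.2 + 0.073×7.71 + 0.11×2.22 = 3.271.
Rate = 55.82/(1 + 3.271) = 13.07 kJ/min.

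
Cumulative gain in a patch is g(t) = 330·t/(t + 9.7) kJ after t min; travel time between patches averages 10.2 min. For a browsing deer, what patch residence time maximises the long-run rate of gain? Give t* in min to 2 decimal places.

Maximise g(t)/(T+t): set derivative to zero → g'(t)(T+t) = g(t).
g'(t) = 330·9.7/(t + 9.7)². Setting 330·9.7/(t+9.7)² = 330t/[(t+9.7)(10.2+t)] gives 9.7(10.2+t) = t(t+9.7), so t² = 9.7×10.2 = 98.94.
t* = √98.94 = 9.947 min.

9.95 min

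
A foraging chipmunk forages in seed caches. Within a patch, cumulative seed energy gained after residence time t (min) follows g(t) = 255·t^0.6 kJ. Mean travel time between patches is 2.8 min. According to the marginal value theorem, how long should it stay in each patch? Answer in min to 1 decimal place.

4.2 min

By the marginal value theorem, leave when the instantaneous gain rate g'(t) equals the habitat-wide average g(t)/(T + t).
g'(t) = 0.6·255·t^-0.4. Setting 0.6·255·t^-0.4 = 255·t^0.6/(2.8+t) gives 0.6(2.8+t) = t, so 0.40·t = 0.6×2.8.
t* = 0.6×2.8/0.40 = 4.2 min.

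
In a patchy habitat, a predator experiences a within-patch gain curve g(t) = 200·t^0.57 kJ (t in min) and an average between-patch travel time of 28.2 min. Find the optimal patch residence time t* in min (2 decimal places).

37.38 min

Optimal t* satisfies g'(t*) = g(t*)/(T + t*).
g'(t) = 0.57·200·t^-0.43. Setting 0.57·200·t^-0.43 = 200·t^0.57/(28.2+t) gives 0.57(28.2+t) = t, so 0.43·t = 0.57×28.2.
t* = 0.57×28.2/0.43 = 37.38 min.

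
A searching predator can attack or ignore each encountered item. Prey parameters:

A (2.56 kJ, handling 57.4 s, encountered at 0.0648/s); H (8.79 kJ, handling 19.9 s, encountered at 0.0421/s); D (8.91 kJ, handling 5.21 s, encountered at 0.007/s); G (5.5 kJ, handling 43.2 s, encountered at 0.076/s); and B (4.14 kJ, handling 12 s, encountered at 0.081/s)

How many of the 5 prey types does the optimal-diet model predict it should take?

E/h in descending order: D 1.71, H 0.442, B 0.345, G 0.127, A 0.0446 kJ/s. The optimal diet is the largest prefix of this list for which every included type satisfies E_i/h_i > R on the types above it.
Rate on top 1: 0.06018. H: 0.442 > 0.06018 → include.
Rate on top 2: 0.2307. B: 0.345 > 0.2307 → include.
Rate on top 3: 0.2697. G: 0.127 < 0.2697 → exclude; stop.
Optimal diet: D, H, B — 3 of 5 types.

3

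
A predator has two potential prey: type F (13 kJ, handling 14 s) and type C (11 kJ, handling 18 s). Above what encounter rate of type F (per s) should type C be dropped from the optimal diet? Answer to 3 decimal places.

0.138 per s

The zero-one rule: include type C iff E₂/h₂ > λE₁/(1+λh₁). Equality gives the switch point.
λE₁h₂ = E₂ + λE₂h₁ ⇒ λ = E₂/(E₁h₂ − E₂h₁) = 11/(234 − 154) = 0.1375 per s.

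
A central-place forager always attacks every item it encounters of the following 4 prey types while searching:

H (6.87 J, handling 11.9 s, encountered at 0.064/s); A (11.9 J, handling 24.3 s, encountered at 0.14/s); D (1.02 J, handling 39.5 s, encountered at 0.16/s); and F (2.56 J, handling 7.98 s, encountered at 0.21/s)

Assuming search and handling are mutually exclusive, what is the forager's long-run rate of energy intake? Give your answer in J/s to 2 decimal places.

0.21 J/s

R = Σλ_iE_i / (1 + Σλ_ih_i)
Numerator: 0.064×6.87 + 0.14×11.9 + 0.16×1.02 + 0.21×2.56 = 2.806
Denominator: 1 + 0.064×11.9 + 0.14×24.3 + 0.16×39.5 + 0.21×7.98 = 13.16
R = 2.806/13.16 = 0.2133 J/s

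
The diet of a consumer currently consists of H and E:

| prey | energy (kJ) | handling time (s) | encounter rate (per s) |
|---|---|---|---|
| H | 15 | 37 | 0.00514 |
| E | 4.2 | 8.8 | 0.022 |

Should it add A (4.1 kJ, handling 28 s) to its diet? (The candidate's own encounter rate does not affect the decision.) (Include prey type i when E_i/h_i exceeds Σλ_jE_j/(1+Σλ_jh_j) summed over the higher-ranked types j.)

Yes

Current rate: (0.00514×15 + 0.022×4.2)/(1 + 0.00514×37 + 0.022×8.8) = 0.1225 kJ/s.
A: E/h = 4.1/28 = 0.1464 kJ/s.
Since 0.1464 > R, including A increases the long-run rate.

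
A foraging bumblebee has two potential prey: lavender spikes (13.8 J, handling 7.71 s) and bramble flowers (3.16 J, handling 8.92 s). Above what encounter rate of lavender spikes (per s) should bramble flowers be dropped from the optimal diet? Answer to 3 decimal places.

0.032 per s

The zero-one rule: include bramble flowers iff E₂/h₂ > λE₁/(1+λh₁). Equality gives the switch point.
λE₁h₂ = E₂ + λE₂h₁ ⇒ λ = E₂/(E₁h₂ − E₂h₁) = 3.16/(123.1 − 24.36) = 0.03201 per s.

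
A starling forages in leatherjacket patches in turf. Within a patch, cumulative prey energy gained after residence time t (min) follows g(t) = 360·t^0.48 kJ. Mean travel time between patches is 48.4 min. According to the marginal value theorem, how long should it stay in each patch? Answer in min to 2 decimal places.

By the marginal value theorem, leave when the instantaneous gain rate g'(t) equals the habitat-wide average g(t)/(T + t).
g'(t) = 0.48·360·t^-0.52. Setting 0.48·360·t^-0.52 = 360·t^0.48/(48.4+t) gives 0.48(48.4+t) = t, so 0.52·t = 0.48×48.4.
t* = 0.48×48.4/0.52 = 44.68 min.

44.68 min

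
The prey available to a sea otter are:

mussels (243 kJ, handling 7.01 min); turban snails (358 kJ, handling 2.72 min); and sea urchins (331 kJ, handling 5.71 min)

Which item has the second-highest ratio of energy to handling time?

Profitability E/h (kJ/min): mussels = 243/7.01 = 34.7, turban snails = 358/2.72 = 132, sea urchins = 331/5.71 = 58.
Ranked: turban snails > sea urchins > mussels.

sea urchins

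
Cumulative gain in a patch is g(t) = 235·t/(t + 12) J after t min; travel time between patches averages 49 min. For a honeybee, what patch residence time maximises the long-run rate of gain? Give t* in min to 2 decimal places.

Maximise g(t)/(T+t): set derivative to zero → g'(t)(T+t) = g(t).
g'(t) = 235·12/(t + 12)². Setting 235·12/(t+12)² = 235t/[(t+12)(49+t)] gives 12(49+t) = t(t+12), so t² = 12×49 = 588.
t* = √588 = 24.25 min.

24.25 min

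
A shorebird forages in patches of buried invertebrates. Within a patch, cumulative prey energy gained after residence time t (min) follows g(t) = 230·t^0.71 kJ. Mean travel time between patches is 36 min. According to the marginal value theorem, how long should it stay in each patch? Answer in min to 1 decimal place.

88.1 min

By the marginal value theorem, leave when the instantaneous gain rate g'(t) equals the habitat-wide average g(t)/(T + t).
g'(t) = 0.71·230·t^-0.29. Setting 0.71·230·t^-0.29 = 230·t^0.71/(36+t) gives 0.71(36+t) = t, so 0.29·t = 0.71×36.
t* = 0.71×36/0.29 = 88.14 min.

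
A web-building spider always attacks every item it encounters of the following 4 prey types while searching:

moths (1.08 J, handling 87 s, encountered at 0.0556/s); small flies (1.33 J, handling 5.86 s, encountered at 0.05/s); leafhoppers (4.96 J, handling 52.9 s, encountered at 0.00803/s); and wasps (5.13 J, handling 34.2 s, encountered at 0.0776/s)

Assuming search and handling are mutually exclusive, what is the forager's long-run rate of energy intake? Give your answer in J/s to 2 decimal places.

Energy encountered per unit search time: 0.0556×1.08 + 0.05×1.33 + 0.00803×4.96 + 0.0776×5.13 = 0.5645 J/s.
Handling time per unit search time: 0.0556×87 + 0.05×5.86 + 0.00803×52.9 + 0.0776×34.2 = 8.209.
Rate = 0.5645/(1 + 8.209) = 0.0613 J/s.

0.06 J/s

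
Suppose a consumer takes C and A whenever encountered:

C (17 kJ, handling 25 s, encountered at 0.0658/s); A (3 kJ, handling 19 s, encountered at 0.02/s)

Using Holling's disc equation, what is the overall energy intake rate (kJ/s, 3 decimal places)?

Energy encountered per unit search time: 0.0658×17 + 0.02×3 = 1.179 kJ/s.
Handling time per unit search time: 0.0658×25 + 0.02×19 = 2.025.
Rate = 1.179/(1 + 2.025) = 0.3896 kJ/s.

0.390 kJ/s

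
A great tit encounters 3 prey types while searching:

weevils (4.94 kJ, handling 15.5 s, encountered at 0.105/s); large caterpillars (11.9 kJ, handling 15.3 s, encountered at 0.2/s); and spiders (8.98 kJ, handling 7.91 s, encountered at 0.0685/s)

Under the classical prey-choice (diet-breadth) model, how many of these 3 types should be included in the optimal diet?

2

Rank by E/h (kJ/s): spiders 1.14, large caterpillars 0.778, weevils 0.319. Include each in turn until the next type's E/h falls below the running intake rate.
Rate on top 1: 0.399. large caterpillars: 0.778 > 0.399 → include.
Rate on top 2: 0.6509. weevils: 0.319 < 0.6509 → exclude; stop.
Optimal diet: spiders, large caterpillars — 2 of 3 types.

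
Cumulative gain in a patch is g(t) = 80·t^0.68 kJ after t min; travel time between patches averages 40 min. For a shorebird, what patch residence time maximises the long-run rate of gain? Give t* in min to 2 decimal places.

85.00 min

By the marginal value theorem, leave when the instantaneous gain rate g'(t) equals the habitat-wide average g(t)/(T + t).
g'(t) = 0.68·80·t^-0.32. Setting 0.68·80·t^-0.32 = 80·t^0.68/(40+t) gives 0.68(40+t) = t, so 0.32·t = 0.68×40.
t* = 0.68×40/0.32 = 85 min.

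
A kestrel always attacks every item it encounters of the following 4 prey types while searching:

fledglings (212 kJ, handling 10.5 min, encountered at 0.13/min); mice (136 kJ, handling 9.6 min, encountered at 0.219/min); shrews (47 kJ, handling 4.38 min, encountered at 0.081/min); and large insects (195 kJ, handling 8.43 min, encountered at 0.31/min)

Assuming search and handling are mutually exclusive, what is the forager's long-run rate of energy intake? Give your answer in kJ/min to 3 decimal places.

Energy encountered per unit search time: 0.13×212 + 0.219×136 + 0.081×47 + 0.31×195 = 121.6 kJ/min.
Handling time per unit search time: 0.13×10.5 + 0.219×9.6 + 0.081×4.38 + 0.31×8.43 = 6.435.
Rate = 121.6/(1 + 6.435) = 16.35 kJ/min.

16.354 kJ/min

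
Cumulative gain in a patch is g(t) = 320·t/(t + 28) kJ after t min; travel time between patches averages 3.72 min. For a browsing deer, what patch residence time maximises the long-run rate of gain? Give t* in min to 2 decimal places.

Optimal t* satisfies g'(t*) = g(t*)/(T + t*).
g'(t) = 320·28/(t + 28)². Setting 320·28/(t+28)² = 320t/[(t+28)(3.72+t)] gives 28(3.72+t) = t(t+28), so t² = 28×3.72 = 104.2.
t* = √104.2 = 10.21 min.

10.21 min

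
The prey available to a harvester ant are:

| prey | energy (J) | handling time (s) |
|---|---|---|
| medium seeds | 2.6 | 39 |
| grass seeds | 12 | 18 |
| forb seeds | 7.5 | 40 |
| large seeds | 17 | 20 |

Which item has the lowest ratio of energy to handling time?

medium seeds

In descending order of E/h:
large seeds: 17/20 = 0.85 J/s
grass seeds: 12/18 = 0.667 J/s
forb seeds: 7.5/40 = 0.188 J/s
medium seeds: 2.6/39 = 0.0667 J/s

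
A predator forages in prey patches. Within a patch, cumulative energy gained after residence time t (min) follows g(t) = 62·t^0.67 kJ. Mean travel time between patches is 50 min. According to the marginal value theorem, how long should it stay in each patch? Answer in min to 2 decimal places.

101.52 min

Optimal t* satisfies g'(t*) = g(t*)/(T + t*).
g'(t) = 0.67·62·t^-0.33. Setting 0.67·62·t^-0.33 = 62·t^0.67/(50+t) gives 0.67(50+t) = t, so 0.33·t = 0.67×50.
t* = 0.67×50/0.33 = 101.5 min.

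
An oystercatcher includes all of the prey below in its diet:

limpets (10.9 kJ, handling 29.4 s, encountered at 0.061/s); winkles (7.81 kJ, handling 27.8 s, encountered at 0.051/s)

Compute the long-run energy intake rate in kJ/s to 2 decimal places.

0.25 kJ/s

R = (0.061×10.9 + 0.051×7.81) / (1 + 0.061×29.4 + 0.051×27.8) = 1.063/4.211 = 0.2525 kJ/s.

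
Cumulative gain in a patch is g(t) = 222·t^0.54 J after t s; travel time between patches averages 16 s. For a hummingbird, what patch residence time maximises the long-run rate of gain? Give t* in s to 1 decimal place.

Optimal t* satisfies g'(t*) = g(t*)/(T + t*).
g'(t) = 0.54·222·t^-0.46. Setting 0.54·222·t^-0.46 = 222·t^0.54/(16+t) gives 0.54(16+t) = t, so 0.46·t = 0.54×16.
t* = 0.54×16/0.46 = 18.78 s.

18.8 s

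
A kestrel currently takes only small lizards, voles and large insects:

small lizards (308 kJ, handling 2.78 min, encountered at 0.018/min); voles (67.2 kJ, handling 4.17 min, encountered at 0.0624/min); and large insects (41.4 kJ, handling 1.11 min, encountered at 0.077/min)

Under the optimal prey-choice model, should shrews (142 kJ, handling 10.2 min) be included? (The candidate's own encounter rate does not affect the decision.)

On small lizards, voles and large insects alone, R = ΣλE/(1+Σλh) = 12.93/1.396 = 9.261 kJ/min.
Profitability of shrews: 142/10.2 = 13.92 kJ/min.
13.92 > 9.261, so adding shrews raises the average — include it.

Yes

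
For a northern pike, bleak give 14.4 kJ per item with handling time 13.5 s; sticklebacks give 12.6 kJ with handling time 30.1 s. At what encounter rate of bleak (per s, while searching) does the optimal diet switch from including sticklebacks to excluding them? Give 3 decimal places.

Drop sticklebacks once their profitability E₂/h₂ falls below the rate achievable on bleak alone: E₂/h₂ = λE₁/(1 + λh₁).
Solve for λ: λE₁h₂ = E₂(1 + λh₁) → λ(E₁h₂ − E₂h₁) = E₂ → λ = E₂/(E₁h₂ − E₂h₁).
λ = 12.6/(14.4×30.1 − 12.6×13.5) = 12.6/263.3 = 0.04785 per s.

0.048 per s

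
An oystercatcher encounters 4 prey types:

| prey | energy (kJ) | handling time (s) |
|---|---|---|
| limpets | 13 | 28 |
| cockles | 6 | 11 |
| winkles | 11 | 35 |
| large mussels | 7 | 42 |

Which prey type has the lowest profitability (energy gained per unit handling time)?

large mussels

In descending order of E/h:
cockles: 6/11 = 0.545 kJ/s
limpets: 13/28 = 0.464 kJ/s
winkles: 11/35 = 0.314 kJ/s
large mussels: 7/42 = 0.167 kJ/s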